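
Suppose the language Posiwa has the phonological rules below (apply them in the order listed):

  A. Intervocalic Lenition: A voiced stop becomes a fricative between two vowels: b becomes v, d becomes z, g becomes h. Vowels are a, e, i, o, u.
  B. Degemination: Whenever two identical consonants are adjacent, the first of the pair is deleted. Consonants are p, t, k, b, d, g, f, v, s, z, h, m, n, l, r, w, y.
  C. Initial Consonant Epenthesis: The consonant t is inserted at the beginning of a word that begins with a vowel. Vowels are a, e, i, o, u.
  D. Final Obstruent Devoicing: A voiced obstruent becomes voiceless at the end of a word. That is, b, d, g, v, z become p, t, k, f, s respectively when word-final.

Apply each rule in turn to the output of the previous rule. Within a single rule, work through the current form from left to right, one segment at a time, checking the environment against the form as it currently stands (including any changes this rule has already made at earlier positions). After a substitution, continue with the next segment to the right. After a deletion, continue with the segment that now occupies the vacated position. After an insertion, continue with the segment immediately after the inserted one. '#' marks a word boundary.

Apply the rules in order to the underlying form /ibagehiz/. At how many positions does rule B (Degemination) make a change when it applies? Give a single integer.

A Intervocalic Lenition: [ibagehiz] → [ivahehiz]
B Degemination: no change — [ivahehiz]
C Initial Consonant Epenthesis: [ivahehiz] → [tivahehiz]
D Final Obstruent Devoicing: [tivahehiz] → [tivahehis]
Rule B changed 0 position(s).

0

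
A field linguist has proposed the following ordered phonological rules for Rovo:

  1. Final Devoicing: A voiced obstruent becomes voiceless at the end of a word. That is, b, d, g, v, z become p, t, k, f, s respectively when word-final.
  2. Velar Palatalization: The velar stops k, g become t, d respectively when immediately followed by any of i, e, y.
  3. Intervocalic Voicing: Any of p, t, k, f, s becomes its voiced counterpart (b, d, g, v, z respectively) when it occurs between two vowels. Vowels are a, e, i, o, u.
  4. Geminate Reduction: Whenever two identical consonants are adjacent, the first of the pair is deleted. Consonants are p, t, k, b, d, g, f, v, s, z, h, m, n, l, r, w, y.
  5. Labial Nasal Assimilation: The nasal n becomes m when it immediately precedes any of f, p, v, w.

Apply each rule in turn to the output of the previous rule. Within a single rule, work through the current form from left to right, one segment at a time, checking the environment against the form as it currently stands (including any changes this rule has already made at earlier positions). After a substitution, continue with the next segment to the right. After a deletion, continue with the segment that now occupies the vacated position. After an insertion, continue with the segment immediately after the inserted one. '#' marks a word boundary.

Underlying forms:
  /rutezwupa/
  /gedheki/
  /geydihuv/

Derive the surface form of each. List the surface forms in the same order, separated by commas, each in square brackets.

[rudezwuba], [dedhedi], [deydihuf]

/rutezwupa/:
  1 Final Devoicing: no change — [rutezwupa]
  2 Velar Palatalization: no change — [rutezwupa]
  3 Intervocalic Voicing: [rutezwupa] → [rudezwuba]
  4 Geminate Reduction: no change — [rudezwuba]
  5 Labial Nasal Assimilation: no change — [rudezwuba]
/gedheki/:
  1 Final Devoicing: no change — [gedheki]
  2 Velar Palatalization: [gedheki] → [dedheti]
  3 Intervocalic Voicing: [dedheti] → [dedhedi]
  4 Geminate Reduction: no change — [dedhedi]
  5 Labial Nasal Assimilation: no change — [dedhedi]
/geydihuv/:
  1 Final Devoicing: [geydihuv] → [geydihuf]
  2 Velar Palatalization: [geydihuf] → [deydihuf]
  3 Intervocalic Voicing: no change — [deydihuf]
  4 Geminate Reduction: no change — [deydihuf]
  5 Labial Nasal Assimilation: no change — [deydihuf]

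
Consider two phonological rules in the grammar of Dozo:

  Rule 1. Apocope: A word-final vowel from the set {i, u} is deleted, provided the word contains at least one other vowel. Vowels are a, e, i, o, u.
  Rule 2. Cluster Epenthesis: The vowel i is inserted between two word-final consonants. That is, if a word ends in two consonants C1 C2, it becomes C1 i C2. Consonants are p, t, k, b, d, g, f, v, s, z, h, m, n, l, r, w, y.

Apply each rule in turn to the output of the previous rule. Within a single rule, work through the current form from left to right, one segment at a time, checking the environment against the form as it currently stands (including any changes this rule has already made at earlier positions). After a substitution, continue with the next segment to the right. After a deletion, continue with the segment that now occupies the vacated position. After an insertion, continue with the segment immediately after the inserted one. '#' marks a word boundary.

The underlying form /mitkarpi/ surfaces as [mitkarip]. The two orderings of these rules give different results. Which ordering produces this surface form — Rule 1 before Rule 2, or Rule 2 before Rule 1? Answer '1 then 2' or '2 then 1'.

1 then 2

Order 1 then 2:
  1 Apocope: [mitkarpi] → [mitkarp]
  2 Cluster Epenthesis: [mitkarp] → [mitkarip]
  result: [mitkarip]
Order 2 then 1:
  2 Cluster Epenthesis: no change — [mitkarpi]
  1 Apocope: [mitkarpi] → [mitkarp]
  result: [mitkarp]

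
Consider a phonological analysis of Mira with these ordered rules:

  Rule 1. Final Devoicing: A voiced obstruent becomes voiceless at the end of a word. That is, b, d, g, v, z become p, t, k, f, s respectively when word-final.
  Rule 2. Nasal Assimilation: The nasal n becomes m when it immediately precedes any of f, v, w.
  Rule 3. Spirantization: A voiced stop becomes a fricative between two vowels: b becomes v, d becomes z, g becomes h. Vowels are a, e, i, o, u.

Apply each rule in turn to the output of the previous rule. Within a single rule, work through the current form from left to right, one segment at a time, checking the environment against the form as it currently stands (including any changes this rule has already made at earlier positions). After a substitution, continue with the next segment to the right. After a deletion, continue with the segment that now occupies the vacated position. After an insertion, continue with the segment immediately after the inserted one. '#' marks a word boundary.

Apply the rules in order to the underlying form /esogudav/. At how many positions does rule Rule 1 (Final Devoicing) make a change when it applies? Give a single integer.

Rule 1 Final Devoicing: [esogudav] → [esogudaf]
Rule 2 Nasal Assimilation: no change — [esogudaf]
Rule 3 Spirantization: [esogudaf] → [esohuzaf]
Rule Rule 1 changed 1 position(s).

1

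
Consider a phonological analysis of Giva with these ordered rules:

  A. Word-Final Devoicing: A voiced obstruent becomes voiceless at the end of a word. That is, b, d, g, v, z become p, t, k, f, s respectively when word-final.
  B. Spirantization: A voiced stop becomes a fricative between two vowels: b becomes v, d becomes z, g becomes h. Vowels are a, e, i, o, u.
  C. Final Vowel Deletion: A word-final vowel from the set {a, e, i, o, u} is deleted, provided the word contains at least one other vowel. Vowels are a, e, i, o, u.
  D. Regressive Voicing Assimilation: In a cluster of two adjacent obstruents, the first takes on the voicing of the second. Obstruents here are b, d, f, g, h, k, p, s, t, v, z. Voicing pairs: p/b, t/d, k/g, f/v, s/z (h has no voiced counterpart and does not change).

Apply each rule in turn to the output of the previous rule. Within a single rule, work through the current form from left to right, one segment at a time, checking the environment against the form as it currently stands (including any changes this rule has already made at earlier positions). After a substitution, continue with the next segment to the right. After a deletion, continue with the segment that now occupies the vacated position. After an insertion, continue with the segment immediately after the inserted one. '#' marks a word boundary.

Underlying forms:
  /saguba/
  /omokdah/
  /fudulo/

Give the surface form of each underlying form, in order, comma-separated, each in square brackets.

/saguba/:
  A Word-Final Devoicing: no change — [saguba]
  B Spirantization: [saguba] → [sahuva]
  C Final Vowel Deletion: [sahuva] → [sahuv]
  D Regressive Voicing Assimilation: no change — [sahuv]
/omokdah/:
  A Word-Final Devoicing: no change — [omokdah]
  B Spirantization: no change — [omokdah]
  C Final Vowel Deletion: no change — [omokdah]
  D Regressive Voicing Assimilation: [omokdah] → [omogdah]
/fudulo/:
  A Word-Final Devoicing: no change — [fudulo]
  B Spirantization: [fudulo] → [fuzulo]
  C Final Vowel Deletion: [fuzulo] → [fuzul]
  D Regressive Voicing Assimilation: no change — [fuzul]

[sahuv], [omogdah], [fuzul]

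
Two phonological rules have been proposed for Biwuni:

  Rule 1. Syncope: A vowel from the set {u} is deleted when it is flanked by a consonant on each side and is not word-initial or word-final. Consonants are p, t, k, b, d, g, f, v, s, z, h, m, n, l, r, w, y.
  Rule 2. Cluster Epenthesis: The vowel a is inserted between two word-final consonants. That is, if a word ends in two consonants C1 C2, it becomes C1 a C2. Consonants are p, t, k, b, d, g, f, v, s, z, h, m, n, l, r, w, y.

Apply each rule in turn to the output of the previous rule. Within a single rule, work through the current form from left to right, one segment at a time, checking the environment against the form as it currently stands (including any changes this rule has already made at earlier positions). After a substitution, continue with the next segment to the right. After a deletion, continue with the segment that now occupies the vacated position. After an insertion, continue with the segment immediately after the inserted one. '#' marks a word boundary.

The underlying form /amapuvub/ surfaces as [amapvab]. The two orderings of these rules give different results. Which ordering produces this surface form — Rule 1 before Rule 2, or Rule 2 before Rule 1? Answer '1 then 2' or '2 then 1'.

1 then 2

Order 1 then 2:
  1 Syncope: [amapuvub] → [amapvb]
  2 Cluster Epenthesis: [amapvb] → [amapvab]
  result: [amapvab]
Order 2 then 1:
  2 Cluster Epenthesis: no change — [amapuvub]
  1 Syncope: [amapuvub] → [amapvb]
  result: [amapvb]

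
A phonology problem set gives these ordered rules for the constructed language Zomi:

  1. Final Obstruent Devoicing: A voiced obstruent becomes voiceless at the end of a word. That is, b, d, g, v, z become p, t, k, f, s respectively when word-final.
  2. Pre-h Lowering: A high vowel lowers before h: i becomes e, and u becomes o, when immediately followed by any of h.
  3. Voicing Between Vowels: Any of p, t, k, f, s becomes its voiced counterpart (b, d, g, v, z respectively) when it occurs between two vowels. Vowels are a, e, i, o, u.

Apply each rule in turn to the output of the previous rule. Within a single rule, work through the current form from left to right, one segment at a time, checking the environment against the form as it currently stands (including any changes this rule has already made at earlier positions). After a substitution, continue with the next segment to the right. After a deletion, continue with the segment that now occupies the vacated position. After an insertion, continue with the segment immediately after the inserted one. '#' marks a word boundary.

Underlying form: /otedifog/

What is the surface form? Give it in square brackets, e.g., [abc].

[odedivok]

1 Final Obstruent Devoicing: [otedifog] → [otedifok]
2 Pre-h Lowering: no change — [otedifok]
3 Voicing Between Vowels: [otedifok] → [odedivok]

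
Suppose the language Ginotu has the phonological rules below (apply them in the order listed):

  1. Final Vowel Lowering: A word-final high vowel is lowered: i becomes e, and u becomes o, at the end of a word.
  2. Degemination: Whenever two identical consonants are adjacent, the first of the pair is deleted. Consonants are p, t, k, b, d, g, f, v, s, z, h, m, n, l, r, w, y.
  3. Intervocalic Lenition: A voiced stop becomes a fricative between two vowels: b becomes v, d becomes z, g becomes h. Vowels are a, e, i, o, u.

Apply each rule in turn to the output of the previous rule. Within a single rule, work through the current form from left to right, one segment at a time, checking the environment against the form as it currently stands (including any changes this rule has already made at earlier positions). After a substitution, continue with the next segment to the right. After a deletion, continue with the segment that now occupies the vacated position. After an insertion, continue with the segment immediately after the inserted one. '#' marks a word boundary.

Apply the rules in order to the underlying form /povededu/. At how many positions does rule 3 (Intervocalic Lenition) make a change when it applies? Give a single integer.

2

1 Final Vowel Lowering: [povededu] → [povededo]
2 Degemination: no change — [povededo]
3 Intervocalic Lenition: [povededo] → [povezezo]
Rule 3 changed 2 position(s).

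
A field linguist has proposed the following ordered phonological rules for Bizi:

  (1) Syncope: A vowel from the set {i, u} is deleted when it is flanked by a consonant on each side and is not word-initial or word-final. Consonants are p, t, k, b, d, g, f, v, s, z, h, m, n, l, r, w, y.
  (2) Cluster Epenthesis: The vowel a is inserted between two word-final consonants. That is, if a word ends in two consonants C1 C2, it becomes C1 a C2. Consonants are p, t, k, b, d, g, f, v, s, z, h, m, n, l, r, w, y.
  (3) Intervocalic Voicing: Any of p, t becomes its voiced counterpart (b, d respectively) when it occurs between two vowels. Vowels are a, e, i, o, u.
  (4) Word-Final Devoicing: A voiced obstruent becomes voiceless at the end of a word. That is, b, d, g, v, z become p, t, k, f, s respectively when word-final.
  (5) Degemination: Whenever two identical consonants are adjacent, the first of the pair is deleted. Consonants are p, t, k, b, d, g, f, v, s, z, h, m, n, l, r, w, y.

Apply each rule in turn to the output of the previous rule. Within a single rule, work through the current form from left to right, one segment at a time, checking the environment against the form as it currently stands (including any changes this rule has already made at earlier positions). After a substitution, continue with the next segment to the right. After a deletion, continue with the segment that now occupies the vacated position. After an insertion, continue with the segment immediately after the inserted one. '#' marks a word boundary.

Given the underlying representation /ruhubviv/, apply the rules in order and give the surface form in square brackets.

[rhbvaf]

(1) Syncope: [ruhubviv] → [rhbvv]
(2) Cluster Epenthesis: [rhbvv] → [rhbvav]
(3) Intervocalic Voicing: no change — [rhbvav]
(4) Word-Final Devoicing: [rhbvav] → [rhbvaf]
(5) Degemination: no change — [rhbvaf]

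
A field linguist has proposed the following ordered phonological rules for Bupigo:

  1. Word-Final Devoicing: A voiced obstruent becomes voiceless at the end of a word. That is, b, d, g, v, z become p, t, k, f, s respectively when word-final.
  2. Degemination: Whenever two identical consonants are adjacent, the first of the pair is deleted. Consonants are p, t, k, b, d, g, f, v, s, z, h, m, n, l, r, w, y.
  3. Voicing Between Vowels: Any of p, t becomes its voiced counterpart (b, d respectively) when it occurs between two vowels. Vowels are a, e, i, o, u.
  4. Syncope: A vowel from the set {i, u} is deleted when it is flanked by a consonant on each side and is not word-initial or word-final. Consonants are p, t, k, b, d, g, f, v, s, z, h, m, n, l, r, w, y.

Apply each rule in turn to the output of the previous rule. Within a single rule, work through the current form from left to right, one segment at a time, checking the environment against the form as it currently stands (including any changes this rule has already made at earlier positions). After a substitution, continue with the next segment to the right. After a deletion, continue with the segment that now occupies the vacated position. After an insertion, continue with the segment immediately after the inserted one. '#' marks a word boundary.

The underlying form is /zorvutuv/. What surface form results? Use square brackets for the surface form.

[zorvdf]

1 Word-Final Devoicing: [zorvutuv] → [zorvutuf]
2 Degemination: no change — [zorvutuf]
3 Voicing Between Vowels: [zorvutuf] → [zorvuduf]
4 Syncope: [zorvuduf] → [zorvdf]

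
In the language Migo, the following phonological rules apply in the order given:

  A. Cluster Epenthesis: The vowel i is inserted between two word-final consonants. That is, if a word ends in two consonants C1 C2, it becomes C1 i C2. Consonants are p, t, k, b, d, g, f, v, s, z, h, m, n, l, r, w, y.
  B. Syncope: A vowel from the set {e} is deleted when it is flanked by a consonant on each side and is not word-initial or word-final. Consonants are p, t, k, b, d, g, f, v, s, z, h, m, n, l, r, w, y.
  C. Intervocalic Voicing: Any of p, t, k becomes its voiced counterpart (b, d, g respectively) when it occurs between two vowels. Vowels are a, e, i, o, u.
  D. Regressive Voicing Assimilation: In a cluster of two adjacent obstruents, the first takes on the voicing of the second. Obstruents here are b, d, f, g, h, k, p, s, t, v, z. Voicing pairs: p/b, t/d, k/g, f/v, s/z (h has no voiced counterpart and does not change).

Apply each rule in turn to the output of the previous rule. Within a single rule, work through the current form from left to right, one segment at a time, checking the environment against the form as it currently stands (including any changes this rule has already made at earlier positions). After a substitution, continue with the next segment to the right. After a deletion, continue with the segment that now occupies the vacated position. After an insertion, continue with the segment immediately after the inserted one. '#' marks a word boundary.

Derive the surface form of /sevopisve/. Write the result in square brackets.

[zvobizve]

A Cluster Epenthesis: no change — [sevopisve]
B Syncope: [sevopisve] → [svopisve]
C Intervocalic Voicing: [svopisve] → [svobisve]
D Regressive Voicing Assimilation: [svobisve] → [zvobizve]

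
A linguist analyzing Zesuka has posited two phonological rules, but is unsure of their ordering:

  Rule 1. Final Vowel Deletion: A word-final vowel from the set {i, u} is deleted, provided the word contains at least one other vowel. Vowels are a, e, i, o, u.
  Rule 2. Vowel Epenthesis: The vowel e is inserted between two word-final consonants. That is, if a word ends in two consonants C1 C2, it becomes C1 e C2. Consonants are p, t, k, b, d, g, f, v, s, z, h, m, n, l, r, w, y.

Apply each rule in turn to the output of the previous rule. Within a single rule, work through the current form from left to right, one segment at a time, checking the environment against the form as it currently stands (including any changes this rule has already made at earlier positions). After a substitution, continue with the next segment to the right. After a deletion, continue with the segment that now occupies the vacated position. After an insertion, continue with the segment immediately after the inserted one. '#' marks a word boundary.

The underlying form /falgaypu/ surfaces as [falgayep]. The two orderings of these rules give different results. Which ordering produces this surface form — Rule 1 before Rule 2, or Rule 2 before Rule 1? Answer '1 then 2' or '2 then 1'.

1 then 2

Order 1 then 2:
  1 Final Vowel Deletion: [falgaypu] → [falgayp]
  2 Vowel Epenthesis: [falgayp] → [falgayep]
  result: [falgayep]
Order 2 then 1:
  2 Vowel Epenthesis: no change — [falgaypu]
  1 Final Vowel Deletion: [falgaypu] → [falgayp]
  result: [falgayp]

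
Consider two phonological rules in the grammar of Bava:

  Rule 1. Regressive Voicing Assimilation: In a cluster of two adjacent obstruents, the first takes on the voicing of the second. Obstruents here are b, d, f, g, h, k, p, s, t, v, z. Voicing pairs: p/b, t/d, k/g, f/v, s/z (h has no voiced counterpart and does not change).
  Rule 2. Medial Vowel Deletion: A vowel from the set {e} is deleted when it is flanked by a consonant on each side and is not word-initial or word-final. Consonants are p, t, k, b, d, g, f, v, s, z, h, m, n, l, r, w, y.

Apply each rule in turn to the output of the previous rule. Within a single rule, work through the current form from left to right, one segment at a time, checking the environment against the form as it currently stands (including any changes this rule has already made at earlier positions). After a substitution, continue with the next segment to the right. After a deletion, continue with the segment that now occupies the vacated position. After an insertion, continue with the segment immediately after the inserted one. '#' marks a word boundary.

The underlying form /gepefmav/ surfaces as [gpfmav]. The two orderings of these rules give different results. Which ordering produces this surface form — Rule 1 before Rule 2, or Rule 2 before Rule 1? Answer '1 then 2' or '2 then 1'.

1 then 2

Order 1 then 2:
  1 Regressive Voicing Assimilation: no change — [gepefmav]
  2 Medial Vowel Deletion: [gepefmav] → [gpfmav]
  result: [gpfmav]
Order 2 then 1:
  2 Medial Vowel Deletion: [gepefmav] → [gpfmav]
  1 Regressive Voicing Assimilation: [gpfmav] → [kpfmav]
  result: [kpfmav]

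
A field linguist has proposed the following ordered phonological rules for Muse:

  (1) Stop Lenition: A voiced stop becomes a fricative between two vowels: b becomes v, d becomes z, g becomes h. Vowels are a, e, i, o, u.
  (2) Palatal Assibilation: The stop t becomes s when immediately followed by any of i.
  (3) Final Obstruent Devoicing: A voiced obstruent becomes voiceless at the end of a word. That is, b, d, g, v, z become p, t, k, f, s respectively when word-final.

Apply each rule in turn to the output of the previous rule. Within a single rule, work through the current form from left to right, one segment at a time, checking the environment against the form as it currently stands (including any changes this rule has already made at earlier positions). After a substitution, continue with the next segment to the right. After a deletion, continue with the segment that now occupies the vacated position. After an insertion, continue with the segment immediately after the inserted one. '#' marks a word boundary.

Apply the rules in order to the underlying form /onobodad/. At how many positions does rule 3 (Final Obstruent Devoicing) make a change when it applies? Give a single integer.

(1) Stop Lenition: [onobodad] → [onovozad]
(2) Palatal Assibilation: no change — [onovozad]
(3) Final Obstruent Devoicing: [onovozad] → [onovozat]
Rule 3 changed 1 position(s).

1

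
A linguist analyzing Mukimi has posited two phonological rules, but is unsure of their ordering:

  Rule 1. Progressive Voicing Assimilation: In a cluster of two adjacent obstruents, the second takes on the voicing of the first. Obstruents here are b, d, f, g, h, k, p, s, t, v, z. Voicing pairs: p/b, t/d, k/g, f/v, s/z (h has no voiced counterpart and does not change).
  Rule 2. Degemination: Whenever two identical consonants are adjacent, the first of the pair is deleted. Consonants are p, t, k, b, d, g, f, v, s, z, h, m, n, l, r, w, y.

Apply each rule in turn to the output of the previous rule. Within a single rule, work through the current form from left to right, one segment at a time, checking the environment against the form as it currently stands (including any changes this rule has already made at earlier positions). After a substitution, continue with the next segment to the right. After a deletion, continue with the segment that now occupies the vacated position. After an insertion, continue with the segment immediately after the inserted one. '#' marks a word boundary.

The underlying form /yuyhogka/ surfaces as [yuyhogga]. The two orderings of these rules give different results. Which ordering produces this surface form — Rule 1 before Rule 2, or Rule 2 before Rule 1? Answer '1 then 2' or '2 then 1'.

Order 1 then 2:
  1 Progressive Voicing Assimilation: [yuyhogka] → [yuyhogga]
  2 Degemination: [yuyhogga] → [yuyhoga]
  result: [yuyhoga]
Order 2 then 1:
  2 Degemination: no change — [yuyhogka]
  1 Progressive Voicing Assimilation: [yuyhogka] → [yuyhogga]
  result: [yuyhogga]

2 then 1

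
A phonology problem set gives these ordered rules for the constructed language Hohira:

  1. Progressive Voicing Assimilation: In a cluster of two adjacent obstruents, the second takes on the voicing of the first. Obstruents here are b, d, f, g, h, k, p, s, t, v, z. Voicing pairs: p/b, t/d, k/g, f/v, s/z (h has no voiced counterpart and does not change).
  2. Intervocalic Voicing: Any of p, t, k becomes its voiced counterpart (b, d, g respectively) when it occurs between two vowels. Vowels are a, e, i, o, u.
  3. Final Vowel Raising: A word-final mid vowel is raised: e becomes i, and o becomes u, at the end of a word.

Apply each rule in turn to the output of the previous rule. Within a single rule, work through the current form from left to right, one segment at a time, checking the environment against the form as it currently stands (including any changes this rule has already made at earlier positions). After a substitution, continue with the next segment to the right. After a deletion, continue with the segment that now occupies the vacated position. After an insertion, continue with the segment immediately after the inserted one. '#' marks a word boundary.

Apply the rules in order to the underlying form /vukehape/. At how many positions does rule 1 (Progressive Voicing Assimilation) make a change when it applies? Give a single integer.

1 Progressive Voicing Assimilation: no change — [vukehape]
2 Intervocalic Voicing: [vukehape] → [vugehabe]
3 Final Vowel Raising: [vugehabe] → [vugehabi]
Rule 1 changed 0 position(s).

0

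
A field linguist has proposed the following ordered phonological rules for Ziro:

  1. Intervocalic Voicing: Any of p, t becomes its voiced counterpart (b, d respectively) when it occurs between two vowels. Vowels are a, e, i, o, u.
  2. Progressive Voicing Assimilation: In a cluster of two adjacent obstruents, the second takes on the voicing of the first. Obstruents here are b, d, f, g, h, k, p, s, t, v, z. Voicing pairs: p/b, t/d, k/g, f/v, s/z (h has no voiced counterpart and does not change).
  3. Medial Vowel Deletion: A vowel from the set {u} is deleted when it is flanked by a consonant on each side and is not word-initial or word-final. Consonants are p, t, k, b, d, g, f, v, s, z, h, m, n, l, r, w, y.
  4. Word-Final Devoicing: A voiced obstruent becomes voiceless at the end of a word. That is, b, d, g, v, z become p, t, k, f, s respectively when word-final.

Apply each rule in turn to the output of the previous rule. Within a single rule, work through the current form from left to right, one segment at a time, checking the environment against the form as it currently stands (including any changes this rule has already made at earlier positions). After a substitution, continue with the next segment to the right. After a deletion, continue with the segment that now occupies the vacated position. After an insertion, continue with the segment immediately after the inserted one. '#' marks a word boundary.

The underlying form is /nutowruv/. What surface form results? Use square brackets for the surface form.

1 Intervocalic Voicing: [nutowruv] → [nudowruv]
2 Progressive Voicing Assimilation: no change — [nudowruv]
3 Medial Vowel Deletion: [nudowruv] → [ndowrv]
4 Word-Final Devoicing: [ndowrv] → [ndowrf]

[ndowrf]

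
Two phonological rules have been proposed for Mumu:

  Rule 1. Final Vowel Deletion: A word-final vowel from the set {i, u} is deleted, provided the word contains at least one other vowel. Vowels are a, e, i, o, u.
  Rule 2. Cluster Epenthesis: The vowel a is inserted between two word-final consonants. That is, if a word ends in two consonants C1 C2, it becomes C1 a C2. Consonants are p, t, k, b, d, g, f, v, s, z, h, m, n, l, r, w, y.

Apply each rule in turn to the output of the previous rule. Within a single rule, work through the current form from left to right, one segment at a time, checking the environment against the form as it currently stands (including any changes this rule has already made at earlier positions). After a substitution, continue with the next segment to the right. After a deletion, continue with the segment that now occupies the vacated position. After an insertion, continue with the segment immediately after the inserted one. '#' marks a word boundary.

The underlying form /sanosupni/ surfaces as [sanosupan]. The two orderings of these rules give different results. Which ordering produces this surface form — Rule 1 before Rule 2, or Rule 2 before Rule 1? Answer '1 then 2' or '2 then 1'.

Order 1 then 2:
  1 Final Vowel Deletion: [sanosupni] → [sanosupn]
  2 Cluster Epenthesis: [sanosupn] → [sanosupan]
  result: [sanosupan]
Order 2 then 1:
  2 Cluster Epenthesis: no change — [sanosupni]
  1 Final Vowel Deletion: [sanosupni] → [sanosupn]
  result: [sanosupn]

1 then 2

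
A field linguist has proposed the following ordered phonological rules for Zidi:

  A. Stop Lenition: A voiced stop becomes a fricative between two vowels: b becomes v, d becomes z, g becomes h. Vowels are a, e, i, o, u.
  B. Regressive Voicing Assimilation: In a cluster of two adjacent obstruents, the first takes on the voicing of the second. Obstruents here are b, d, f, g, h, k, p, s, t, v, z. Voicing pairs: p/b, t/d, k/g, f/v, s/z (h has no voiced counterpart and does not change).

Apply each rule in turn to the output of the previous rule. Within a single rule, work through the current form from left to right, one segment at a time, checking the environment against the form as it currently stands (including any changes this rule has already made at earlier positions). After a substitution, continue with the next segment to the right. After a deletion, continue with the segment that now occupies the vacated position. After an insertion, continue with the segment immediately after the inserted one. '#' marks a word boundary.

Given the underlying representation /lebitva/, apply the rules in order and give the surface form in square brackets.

[levidva]

A Stop Lenition: [lebitva] → [levitva]
B Regressive Voicing Assimilation: [levitva] → [levidva]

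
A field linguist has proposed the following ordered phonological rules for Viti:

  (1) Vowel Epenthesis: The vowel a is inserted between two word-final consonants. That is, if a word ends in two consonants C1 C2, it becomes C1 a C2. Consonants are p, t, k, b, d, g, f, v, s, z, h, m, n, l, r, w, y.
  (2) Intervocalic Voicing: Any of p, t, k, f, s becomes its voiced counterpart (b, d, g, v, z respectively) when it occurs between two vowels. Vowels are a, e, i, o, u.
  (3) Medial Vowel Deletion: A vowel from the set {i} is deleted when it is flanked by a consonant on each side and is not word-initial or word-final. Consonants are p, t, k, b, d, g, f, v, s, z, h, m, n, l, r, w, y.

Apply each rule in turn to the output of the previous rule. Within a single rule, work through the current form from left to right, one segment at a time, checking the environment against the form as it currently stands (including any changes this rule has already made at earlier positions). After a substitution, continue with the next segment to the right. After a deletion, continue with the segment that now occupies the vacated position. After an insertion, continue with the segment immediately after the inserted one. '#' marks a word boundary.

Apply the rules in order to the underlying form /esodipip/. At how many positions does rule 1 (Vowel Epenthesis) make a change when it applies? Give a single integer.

(1) Vowel Epenthesis: no change — [esodipip]
(2) Intervocalic Voicing: [esodipip] → [ezodibip]
(3) Medial Vowel Deletion: [ezodibip] → [ezodbp]
Rule 1 changed 0 position(s).

0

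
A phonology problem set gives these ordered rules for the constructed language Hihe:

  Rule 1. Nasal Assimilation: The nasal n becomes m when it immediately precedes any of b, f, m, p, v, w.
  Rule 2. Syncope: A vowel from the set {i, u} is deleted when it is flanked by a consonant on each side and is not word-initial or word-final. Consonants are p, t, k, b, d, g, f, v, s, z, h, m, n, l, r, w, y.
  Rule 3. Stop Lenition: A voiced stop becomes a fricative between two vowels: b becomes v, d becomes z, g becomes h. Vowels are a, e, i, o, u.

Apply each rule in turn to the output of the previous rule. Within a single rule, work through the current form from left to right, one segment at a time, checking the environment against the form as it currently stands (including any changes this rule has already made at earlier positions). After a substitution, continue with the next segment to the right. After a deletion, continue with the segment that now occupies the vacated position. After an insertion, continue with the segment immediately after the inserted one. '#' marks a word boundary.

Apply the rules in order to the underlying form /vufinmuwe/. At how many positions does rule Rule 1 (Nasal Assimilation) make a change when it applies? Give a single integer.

Rule 1 Nasal Assimilation: [vufinmuwe] → [vufimmuwe]
Rule 2 Syncope: [vufimmuwe] → [vfmmwe]
Rule 3 Stop Lenition: no change — [vfmmwe]
Rule Rule 1 changed 1 position(s).

1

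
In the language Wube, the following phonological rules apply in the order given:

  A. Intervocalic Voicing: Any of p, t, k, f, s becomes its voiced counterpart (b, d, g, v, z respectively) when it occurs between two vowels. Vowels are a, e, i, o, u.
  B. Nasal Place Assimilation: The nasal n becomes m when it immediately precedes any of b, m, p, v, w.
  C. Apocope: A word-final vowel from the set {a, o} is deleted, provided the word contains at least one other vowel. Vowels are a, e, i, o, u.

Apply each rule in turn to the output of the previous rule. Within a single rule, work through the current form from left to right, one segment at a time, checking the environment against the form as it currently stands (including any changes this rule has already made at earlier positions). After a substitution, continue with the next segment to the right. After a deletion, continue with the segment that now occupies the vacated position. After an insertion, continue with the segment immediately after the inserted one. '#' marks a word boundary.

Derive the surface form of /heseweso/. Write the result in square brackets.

A Intervocalic Voicing: [heseweso] → [hezewezo]
B Nasal Place Assimilation: no change — [hezewezo]
C Apocope: [hezewezo] → [hezewez]

[hezewez]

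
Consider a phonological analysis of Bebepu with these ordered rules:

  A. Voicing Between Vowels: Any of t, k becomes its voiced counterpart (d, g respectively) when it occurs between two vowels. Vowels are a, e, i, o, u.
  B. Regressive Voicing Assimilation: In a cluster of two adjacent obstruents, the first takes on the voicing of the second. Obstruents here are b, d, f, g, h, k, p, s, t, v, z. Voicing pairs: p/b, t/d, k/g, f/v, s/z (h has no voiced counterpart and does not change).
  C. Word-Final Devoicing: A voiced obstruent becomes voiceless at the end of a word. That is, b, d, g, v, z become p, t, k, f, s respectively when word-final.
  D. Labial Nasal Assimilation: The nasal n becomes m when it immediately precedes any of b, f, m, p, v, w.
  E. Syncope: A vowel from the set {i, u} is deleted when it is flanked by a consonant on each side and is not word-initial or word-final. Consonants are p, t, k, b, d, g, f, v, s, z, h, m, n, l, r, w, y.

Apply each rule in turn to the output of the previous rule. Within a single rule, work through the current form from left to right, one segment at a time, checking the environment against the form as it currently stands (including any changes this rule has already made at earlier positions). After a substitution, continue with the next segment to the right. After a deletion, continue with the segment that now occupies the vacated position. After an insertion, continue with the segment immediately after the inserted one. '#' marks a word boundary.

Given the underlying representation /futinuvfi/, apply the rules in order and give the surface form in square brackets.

A Voicing Between Vowels: [futinuvfi] → [fudinuvfi]
B Regressive Voicing Assimilation: [fudinuvfi] → [fudinuffi]
C Word-Final Devoicing: no change — [fudinuffi]
D Labial Nasal Assimilation: no change — [fudinuffi]
E Syncope: [fudinuffi] → [fdnffi]

[fdnffi]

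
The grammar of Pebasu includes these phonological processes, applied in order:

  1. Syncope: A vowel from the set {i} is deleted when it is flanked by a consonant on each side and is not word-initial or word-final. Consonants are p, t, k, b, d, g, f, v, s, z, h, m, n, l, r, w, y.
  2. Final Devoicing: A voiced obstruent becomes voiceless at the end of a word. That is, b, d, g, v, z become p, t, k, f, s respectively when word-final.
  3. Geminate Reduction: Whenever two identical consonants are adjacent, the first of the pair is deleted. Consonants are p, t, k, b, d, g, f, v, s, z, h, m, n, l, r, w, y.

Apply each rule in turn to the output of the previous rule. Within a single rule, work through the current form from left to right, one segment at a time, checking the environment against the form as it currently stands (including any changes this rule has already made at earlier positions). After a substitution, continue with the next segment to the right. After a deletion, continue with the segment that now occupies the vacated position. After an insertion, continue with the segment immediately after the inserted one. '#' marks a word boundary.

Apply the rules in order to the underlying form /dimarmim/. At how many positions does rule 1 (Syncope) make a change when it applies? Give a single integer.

1 Syncope: [dimarmim] → [dmarmm]
2 Final Devoicing: no change — [dmarmm]
3 Geminate Reduction: [dmarmm] → [dmarm]
Rule 1 changed 2 position(s).

2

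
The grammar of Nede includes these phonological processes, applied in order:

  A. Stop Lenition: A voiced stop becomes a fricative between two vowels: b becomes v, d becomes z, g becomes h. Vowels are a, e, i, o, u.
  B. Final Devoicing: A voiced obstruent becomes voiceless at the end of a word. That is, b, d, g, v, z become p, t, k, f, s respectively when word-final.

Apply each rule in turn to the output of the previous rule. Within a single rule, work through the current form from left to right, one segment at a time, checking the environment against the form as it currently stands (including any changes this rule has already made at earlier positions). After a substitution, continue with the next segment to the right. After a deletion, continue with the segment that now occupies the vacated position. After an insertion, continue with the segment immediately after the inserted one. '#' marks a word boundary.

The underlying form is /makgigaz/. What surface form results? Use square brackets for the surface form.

A Stop Lenition: [makgigaz] → [makgihaz]
B Final Devoicing: [makgihaz] → [makgihas]

[makgihas]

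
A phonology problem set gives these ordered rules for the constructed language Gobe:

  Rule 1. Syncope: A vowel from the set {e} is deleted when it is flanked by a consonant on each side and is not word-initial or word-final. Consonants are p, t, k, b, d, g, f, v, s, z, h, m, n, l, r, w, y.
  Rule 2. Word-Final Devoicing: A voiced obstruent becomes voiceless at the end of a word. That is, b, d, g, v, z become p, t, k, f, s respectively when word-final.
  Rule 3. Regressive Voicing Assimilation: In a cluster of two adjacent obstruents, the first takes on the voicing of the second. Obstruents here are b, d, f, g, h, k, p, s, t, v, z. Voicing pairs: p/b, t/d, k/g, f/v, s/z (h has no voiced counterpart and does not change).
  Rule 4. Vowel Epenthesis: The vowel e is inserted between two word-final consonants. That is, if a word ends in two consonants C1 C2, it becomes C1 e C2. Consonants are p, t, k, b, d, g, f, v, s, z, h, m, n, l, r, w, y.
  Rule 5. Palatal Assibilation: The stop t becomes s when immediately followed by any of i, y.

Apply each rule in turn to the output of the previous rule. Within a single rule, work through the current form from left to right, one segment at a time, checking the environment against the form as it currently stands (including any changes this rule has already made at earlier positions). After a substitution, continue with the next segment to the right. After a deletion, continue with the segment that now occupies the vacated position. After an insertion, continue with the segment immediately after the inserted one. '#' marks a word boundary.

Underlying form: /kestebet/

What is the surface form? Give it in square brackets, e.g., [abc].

[ksdpet]

Rule 1 Syncope: [kestebet] → [kstbt]
Rule 2 Word-Final Devoicing: no change — [kstbt]
Rule 3 Regressive Voicing Assimilation: [kstbt] → [ksdpt]
Rule 4 Vowel Epenthesis: [ksdpt] → [ksdpet]
Rule 5 Palatal Assibilation: no change — [ksdpet]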